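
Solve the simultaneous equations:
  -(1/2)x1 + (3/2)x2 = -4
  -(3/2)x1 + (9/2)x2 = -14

no solution

Row-reduce:
R1 ← R1 / (-1/2).
R2 ← R2 + 3/2·R1.
Row 2 reduces to 0 = -2, a contradiction. The system is inconsistent.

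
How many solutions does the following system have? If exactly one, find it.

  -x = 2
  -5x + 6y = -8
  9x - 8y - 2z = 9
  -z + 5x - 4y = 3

no solution

Row-reduce:
R1 ← R1 / (-1).
R2 ← R2 + 5·R1.
R3 ← R3 − 9·R1.
R4 ← R4 − 5·R1.
R2 ← R2 / (6).
R3 ← R3 + 8·R2.
R4 ← R4 + 4·R2.
R3 ← R3 / (-2).
R4 ← R4 + 1·R3.
Row 4 reduces to 0 = -1/2, a contradiction. The system is inconsistent.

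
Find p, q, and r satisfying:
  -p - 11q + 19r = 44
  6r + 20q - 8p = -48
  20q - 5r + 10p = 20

p = 5, q = -1, r = 2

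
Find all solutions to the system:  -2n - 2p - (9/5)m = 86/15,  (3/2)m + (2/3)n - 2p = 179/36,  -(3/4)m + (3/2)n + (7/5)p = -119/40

m = -1/2, n = 1/3, p = -11/4

Row-reduce the augmented matrix:
R1 ← R1 / (-9/5).
R2 ← R2 − 3/2·R1.
R3 ← R3 + 3/4·R1.
R2 ← R2 / (-1).
R1 ← R1 − 10/9·R2.
R3 ← R3 − 7/3·R2.
R3 ← R3 / (-569/90).
R1 ← R1 + 80/27·R3.
R2 ← R2 − 11/3·R3.
Reading off the reduced rows gives m = -1/2, n = 1/3, p = -11/4.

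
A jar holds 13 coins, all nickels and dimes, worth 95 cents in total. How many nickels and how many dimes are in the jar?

Let n = nickels, d = dimes.
  n + d = 13
  5n + 10d = 95
From equation 1: n = 13 − d.
Substitute into equation 2 and solve: d = 6.
Then n = 7.

nickels: 7, dimes: 6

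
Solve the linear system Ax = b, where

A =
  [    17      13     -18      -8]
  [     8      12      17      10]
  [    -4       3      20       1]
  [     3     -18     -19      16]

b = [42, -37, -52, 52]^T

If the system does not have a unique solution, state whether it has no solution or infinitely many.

Row-reduce the augmented matrix:
R1 ← R1 / (17).
R2 ← R2 − 8·R1.
R3 ← R3 + 4·R1.
R4 ← R4 − 3·R1.
R2 ← R2 / (100/17).
R1 ← R1 − 13/17·R2.
R3 ← R3 − 103/17·R2.
R4 ← R4 + 345/17·R2.
R3 ← R3 / (-1047/100).
R1 ← R1 + 437/100·R3.
R2 ← R2 − 433/100·R3.
R4 ← R4 − 1441/20·R3.
R4 ← R4 / (-13519/349).
R1 ← R1 − 1405/349·R4.
R2 ← R2 + 1357/349·R4.
R3 ← R3 − 502/349·R4.
Reading off the reduced rows gives x_1 = -1, x_2 = 1, x_3 = -3, x_4 = 1.

x_1 = -1, x_2 = 1, x_3 = -3, x_4 = 1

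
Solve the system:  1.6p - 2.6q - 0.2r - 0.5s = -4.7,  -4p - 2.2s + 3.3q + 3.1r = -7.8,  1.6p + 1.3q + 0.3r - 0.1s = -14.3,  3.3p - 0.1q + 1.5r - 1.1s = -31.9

p = -6, q = -2, r = -6, s = 3

Row-reduce the augmented matrix:
R1 ← R1 / (8/5).
R2 ← R2 + 4·R1.
R3 ← R3 − 8/5·R1.
R4 ← R4 − 33/10·R1.
R2 ← R2 / (-16/5).
R1 ← R1 + 13/8·R2.
R3 ← R3 − 39/10·R2.
R4 ← R4 − 421/80·R2.
R3 ← R3 / (587/160).
R1 ← R1 + 185/128·R3.
R2 ← R2 + 13/16·R3.
R4 ← R4 − 7921/1280·R3.
R4 ← R4 / (31707/46960).
R1 ← R1 + 279/4696·R4.
R2 ← R2 − 553/2348·R4.
R3 ← R3 + 2435/2348·R4.
Reading off the reduced rows gives p = -6, q = -2, r = -6, s = 3.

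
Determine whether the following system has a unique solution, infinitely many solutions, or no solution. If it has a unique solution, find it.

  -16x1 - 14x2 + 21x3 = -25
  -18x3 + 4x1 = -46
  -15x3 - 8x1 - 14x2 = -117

infinitely many solutions

Row-reduce:
R1 ← R1 / (-16).
R2 ← R2 − 4·R1.
R3 ← R3 + 8·R1.
R2 ← R2 / (-7/2).
R1 ← R1 − 7/8·R2.
R3 ← R3 + 7·R2.
Rank is 2 with 3 unknowns, leaving x3 free.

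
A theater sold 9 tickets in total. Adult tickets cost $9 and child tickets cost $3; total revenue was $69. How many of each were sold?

adult tickets: 7, child tickets: 2

Let a = adult tickets, c = child tickets.
  a + c = 9
  3c + 9a = 69
Row-reduce the augmented matrix:
R2 ← R2 − 9·R1.
R2 ← R2 / (-6).
R1 ← R1 − 1·R2.
Reading off the reduced rows gives a = 7, c = 2.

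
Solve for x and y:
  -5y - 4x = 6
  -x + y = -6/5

x = 0, y = -6/5

From equation 2: x = 6/5 + y.
Substitute into equation 1 and solve: y = -6/5.
Then x = 0.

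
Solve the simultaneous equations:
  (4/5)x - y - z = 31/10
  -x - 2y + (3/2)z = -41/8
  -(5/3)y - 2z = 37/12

Row-reduce the augmented matrix:
R1 ← R1 / (4/5).
R2 ← R2 + 1·R1.
R2 ← R2 / (-13/4).
R1 ← R1 + 5/4·R2.
R3 ← R3 + 5/3·R2.
R3 ← R3 / (-83/39).
R1 ← R1 + 35/26·R3.
R2 ← R2 + 1/13·R3.
Reading off the reduced rows gives x = 2, y = 1/4, z = -7/4.

x = 2, y = 1/4, z = -7/4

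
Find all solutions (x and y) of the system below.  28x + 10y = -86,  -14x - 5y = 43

Row-reduce:
R1 ← R1 / (28).
R2 ← R2 + 14·R1.
Rank is 1 with 2 unknowns, leaving y free.

infinitely many solutions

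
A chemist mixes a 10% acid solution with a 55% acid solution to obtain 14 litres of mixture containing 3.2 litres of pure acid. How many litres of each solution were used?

litres of solution A: 10, litres of solution B: 4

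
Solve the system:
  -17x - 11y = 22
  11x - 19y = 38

x = 0, y = -2

Row-reduce the augmented matrix:
R1 ← R1 / (-17).
R2 ← R2 − 11·R1.
R2 ← R2 / (-444/17).
R1 ← R1 − 11/17·R2.
Reading off the reduced rows gives x = 0, y = -2.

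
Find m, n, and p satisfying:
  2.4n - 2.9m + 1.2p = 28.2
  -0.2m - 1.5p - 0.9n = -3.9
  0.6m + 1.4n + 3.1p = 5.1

Row-reduce the augmented matrix:
R1 ← R1 / (-29/10).
R2 ← R2 + 1/5·R1.
R3 ← R3 − 3/5·R1.
R2 ← R2 / (-309/290).
R1 ← R1 + 24/29·R2.
R3 ← R3 − 55/29·R2.
R3 ← R3 / (547/1030).
R1 ← R1 − 84/103·R3.
R2 ← R2 − 153/103·R3.
Reading off the reduced rows gives m = -6, n = 4, p = 1.

m = -6, n = 4, p = 1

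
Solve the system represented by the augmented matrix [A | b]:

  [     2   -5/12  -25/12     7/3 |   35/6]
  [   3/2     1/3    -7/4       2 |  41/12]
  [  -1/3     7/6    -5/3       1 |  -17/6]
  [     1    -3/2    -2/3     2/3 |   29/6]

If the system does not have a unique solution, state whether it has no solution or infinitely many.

infinitely many solutions

Row-reduce:
R1 ← R1 / (2).
R2 ← R2 − 3/2·R1.
R3 ← R3 + 1/3·R1.
R4 ← R4 − 1·R1.
R2 ← R2 / (31/48).
R1 ← R1 + 5/24·R2.
R3 ← R3 − 79/72·R2.
R4 ← R4 + 31/24·R2.
R3 ← R3 / (-473/279).
R1 ← R1 + 205/186·R3.
R2 ← R2 + 9/31·R3.
Rank is 3 with 4 unknowns, leaving x_4 free.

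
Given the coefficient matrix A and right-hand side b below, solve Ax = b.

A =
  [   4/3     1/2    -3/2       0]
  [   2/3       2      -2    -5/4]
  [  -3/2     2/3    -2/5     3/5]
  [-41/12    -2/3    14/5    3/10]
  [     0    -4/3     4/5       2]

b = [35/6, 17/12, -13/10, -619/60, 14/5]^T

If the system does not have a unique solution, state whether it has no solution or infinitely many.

Row-reduce:
R1 ← R1 / (4/3).
R2 ← R2 − 2/3·R1.
R3 ← R3 + 3/2·R1.
R4 ← R4 + 41/12·R1.
R2 ← R2 / (7/4).
R1 ← R1 − 3/8·R2.
R3 ← R3 − 59/48·R2.
R4 ← R4 − 59/96·R2.
R5 ← R5 + 4/3·R2.
R3 ← R3 / (-127/105).
R1 ← R1 + 6/7·R3.
R2 ← R2 + 5/7·R3.
R4 ← R4 + 127/210·R3.
R5 ← R5 + 16/105·R3.
Swap R4 and R5.
R4 ← R4 / (547/635).
R1 ← R1 + 99/127·R4.
R2 ← R2 + 3225/2032·R4.
R3 ← R3 + 2483/2032·R4.
Row 5 reduces to 0 = 2, a contradiction. The system is inconsistent.

no solution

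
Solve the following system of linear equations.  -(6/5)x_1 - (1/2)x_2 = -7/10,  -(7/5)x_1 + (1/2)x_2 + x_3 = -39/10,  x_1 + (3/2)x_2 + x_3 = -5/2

infinitely many solutions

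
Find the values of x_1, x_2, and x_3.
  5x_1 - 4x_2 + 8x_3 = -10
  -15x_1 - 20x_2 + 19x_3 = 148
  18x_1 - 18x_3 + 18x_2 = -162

x_1 = -6, x_2 = -1, x_3 = 2

Row-reduce the augmented matrix:
R1 ← R1 / (5).
R2 ← R2 + 15·R1.
R3 ← R3 − 18·R1.
R2 ← R2 / (-32).
R1 ← R1 + 4/5·R2.
R3 ← R3 − 162/5·R2.
R3 ← R3 / (-261/80).
R1 ← R1 − 21/40·R3.
R2 ← R2 + 43/32·R3.
Reading off the reduced rows gives x_1 = -6, x_2 = -1, x_3 = 2.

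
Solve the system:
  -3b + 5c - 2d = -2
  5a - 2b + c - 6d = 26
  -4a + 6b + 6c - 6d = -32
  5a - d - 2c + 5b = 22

a = 5, b = -1, c = -1, d = 0

Row-reduce the augmented matrix:
Swap R1 and R2.
R1 ← R1 / (5).
R3 ← R3 + 4·R1.
R4 ← R4 − 5·R1.
R2 ← R2 / (-3).
R1 ← R1 + 2/5·R2.
R3 ← R3 − 22/5·R2.
R4 ← R4 − 7·R2.
R3 ← R3 / (212/15).
R1 ← R1 + 7/15·R3.
R2 ← R2 + 5/3·R3.
R4 ← R4 − 26/3·R3.
R4 ← R4 / (464/53).
R1 ← R1 + 147/106·R4.
R2 ← R2 + 101/106·R4.
R3 ← R3 + 103/106·R4.
Reading off the reduced rows gives a = 5, b = -1, c = -1, d = 0.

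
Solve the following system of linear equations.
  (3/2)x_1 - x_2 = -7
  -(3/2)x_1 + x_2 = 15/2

no solution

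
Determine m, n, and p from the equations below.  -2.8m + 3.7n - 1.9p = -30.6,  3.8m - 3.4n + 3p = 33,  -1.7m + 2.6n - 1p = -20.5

Row-reduce the augmented matrix:
R1 ← R1 / (-14/5).
R2 ← R2 − 19/5·R1.
R3 ← R3 + 17/10·R1.
R2 ← R2 / (227/140).
R1 ← R1 + 37/28·R2.
R3 ← R3 − 99/280·R2.
R3 ← R3 / (14/227).
R1 ← R1 − 232/227·R3.
R2 ← R2 − 59/227·R3.
Reading off the reduced rows gives m = 5, n = -5, p = -1.

m = 5, n = -5, p = -1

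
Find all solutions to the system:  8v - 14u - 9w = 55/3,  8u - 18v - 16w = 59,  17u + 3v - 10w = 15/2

u = -2/3, v = -3/2, w = -7/3

Row-reduce the augmented matrix:
R1 ← R1 / (-14).
R2 ← R2 − 8·R1.
R3 ← R3 − 17·R1.
R2 ← R2 / (-94/7).
R1 ← R1 + 4/7·R2.
R3 ← R3 − 89/7·R2.
R3 ← R3 / (-3849/94).
R1 ← R1 − 145/94·R3.
R2 ← R2 − 74/47·R3.
Reading off the reduced rows gives u = -2/3, v = -3/2, w = -7/3.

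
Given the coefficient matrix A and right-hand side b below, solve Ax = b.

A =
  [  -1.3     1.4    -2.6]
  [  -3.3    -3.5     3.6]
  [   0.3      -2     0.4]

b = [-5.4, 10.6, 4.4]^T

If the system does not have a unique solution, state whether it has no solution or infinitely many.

x_1 = 0, x_2 = -2, x_3 = 1

Row-reduce the augmented matrix:
R1 ← R1 / (-13/10).
R2 ← R2 + 33/10·R1.
R3 ← R3 − 3/10·R1.
R2 ← R2 / (-917/130).
R1 ← R1 + 14/13·R2.
R3 ← R3 + 109/65·R2.
R3 ← R3 / (-2407/917).
R1 ← R1 − 58/131·R3.
R2 ← R2 + 1326/917·R3.
Reading off the reduced rows gives x_1 = 0, x_2 = -2, x_3 = 1.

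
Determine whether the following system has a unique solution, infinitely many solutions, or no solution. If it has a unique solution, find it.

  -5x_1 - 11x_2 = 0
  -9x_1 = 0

x_1 = 0, x_2 = 0

Row-reduce the augmented matrix:
R1 ← R1 / (-5).
R2 ← R2 + 9·R1.
R2 ← R2 / (99/5).
R1 ← R1 − 11/5·R2.
Reading off the reduced rows gives x_1 = 0, x_2 = 0.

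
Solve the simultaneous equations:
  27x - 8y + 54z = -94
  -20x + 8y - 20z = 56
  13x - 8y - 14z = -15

Row-reduce:
R1 ← R1 / (27).
R2 ← R2 + 20·R1.
R3 ← R3 − 13·R1.
R2 ← R2 / (56/27).
R1 ← R1 + 8/27·R2.
R3 ← R3 + 112/27·R2.
Row 3 reduces to 0 = 3, a contradiction. The system is inconsistent.

no solution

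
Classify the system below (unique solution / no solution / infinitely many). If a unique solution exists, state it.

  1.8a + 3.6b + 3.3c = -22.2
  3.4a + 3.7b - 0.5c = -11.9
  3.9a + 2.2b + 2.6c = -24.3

a = -3, b = -1, c = -4

Row-reduce the augmented matrix:
R1 ← R1 / (9/5).
R2 ← R2 − 17/5·R1.
R3 ← R3 − 39/10·R1.
R2 ← R2 / (-31/10).
R1 ← R1 − 2·R2.
R3 ← R3 + 28/5·R2.
R3 ← R3 / (14161/1860).
R1 ← R1 + 467/186·R3.
R2 ← R2 − 202/93·R3.
Reading off the reduced rows gives a = -3, b = -1, c = -4.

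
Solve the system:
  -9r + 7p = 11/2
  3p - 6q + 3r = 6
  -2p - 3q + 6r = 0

no solution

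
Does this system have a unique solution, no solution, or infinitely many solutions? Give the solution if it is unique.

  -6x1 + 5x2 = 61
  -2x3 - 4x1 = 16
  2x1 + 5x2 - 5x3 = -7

x1 = -6, x2 = 5, x3 = 4

Row-reduce the augmented matrix:
R1 ← R1 / (-6).
R2 ← R2 + 4·R1.
R3 ← R3 − 2·R1.
R2 ← R2 / (-10/3).
R1 ← R1 + 5/6·R2.
R3 ← R3 − 20/3·R2.
R3 ← R3 / (-9).
R1 ← R1 − 1/2·R3.
R2 ← R2 − 3/5·R3.
Reading off the reduced rows gives x1 = -6, x2 = 5, x3 = 4.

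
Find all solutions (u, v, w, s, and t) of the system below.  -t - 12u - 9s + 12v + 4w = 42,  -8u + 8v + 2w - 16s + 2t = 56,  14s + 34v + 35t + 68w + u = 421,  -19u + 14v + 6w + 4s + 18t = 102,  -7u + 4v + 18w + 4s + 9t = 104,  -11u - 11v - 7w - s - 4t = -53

Row-reduce:
R1 ← R1 / (-12).
R2 ← R2 + 8·R1.
R3 ← R3 − 1·R1.
R4 ← R4 + 19·R1.
R5 ← R5 + 7·R1.
R6 ← R6 + 11·R1.
Swap R2 and R3.
R2 ← R2 / (35).
R1 ← R1 + 1·R2.
R4 ← R4 + 5·R2.
R5 ← R5 + 3·R2.
R6 ← R6 + 22·R2.
R3 ← R3 / (-2/3).
R1 ← R1 − 34/21·R3.
R2 ← R2 − 41/21·R3.
R4 ← R4 − 66/7·R3.
R5 ← R5 − 452/21·R3.
R6 ← R6 − 226/7·R3.
R4 ← R4 / (-849/7).
R1 ← R1 + 1621/70·R4.
R2 ← R2 + 4047/140·R4.
R3 ← R3 − 15·R4.
R5 ← R5 + 21873/70·R4.
R6 ← R6 + 65619/140·R4.
R5 ← R5 / (-34977/566).
R1 ← R1 + 7361/1698·R5.
R2 ← R2 + 6835/1132·R5.
R3 ← R3 − 1048/283·R5.
R4 ← R4 + 436/849·R5.
R6 ← R6 + 104931/1132·R5.
Row 6 reduces to 0 = 3/2, a contradiction. The system is inconsistent.

no solution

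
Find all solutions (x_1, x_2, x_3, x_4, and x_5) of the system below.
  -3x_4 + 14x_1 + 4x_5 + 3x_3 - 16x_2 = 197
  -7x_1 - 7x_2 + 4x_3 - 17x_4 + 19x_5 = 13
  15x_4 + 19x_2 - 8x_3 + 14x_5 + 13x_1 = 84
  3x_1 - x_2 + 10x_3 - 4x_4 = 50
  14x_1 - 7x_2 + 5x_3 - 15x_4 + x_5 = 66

x_1 = 6, x_2 = -6, x_3 = 5, x_4 = 6, x_5 = 5

Row-reduce the augmented matrix:
R1 ← R1 / (14).
R2 ← R2 + 7·R1.
R3 ← R3 − 13·R1.
R4 ← R4 − 3·R1.
R5 ← R5 − 14·R1.
R2 ← R2 / (-15).
R1 ← R1 + 8/7·R2.
R3 ← R3 − 237/7·R2.
R4 ← R4 − 17/7·R2.
R5 ← R5 − 9·R2.
R3 ← R3 / (57/35).
R1 ← R1 + 43/210·R3.
R2 ← R2 + 11/30·R3.
R4 ← R4 − 1076/105·R3.
R5 ← R5 − 53/10·R3.
R4 ← R4 / (24707/171).
R1 ← R1 + 311/171·R4.
R2 ← R2 + 712/171·R4.
R3 ← R3 + 839/57·R4.
R5 ← R5 − 3130/57·R4.
R5 ← R5 / (-2033157/49414).
R1 ← R1 − 69257/49414·R5.
R2 ← R2 − 59331/49414·R5.
R3 ← R3 + 32076/24707·R5.
R4 ← R4 + 61635/24707·R5.
Reading off the reduced rows gives x_1 = 6, x_2 = -6, x_3 = 5, x_4 = 6, x_5 = 5.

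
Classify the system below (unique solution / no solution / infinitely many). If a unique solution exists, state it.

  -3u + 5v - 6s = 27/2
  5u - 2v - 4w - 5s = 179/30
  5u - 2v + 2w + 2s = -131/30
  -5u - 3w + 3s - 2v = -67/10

u = -1/2, v = -2/5, w = 1, s = -7/3

Row-reduce the augmented matrix:
R1 ← R1 / (-3).
R2 ← R2 − 5·R1.
R3 ← R3 − 5·R1.
R4 ← R4 + 5·R1.
R2 ← R2 / (19/3).
R1 ← R1 + 5/3·R2.
R3 ← R3 − 19/3·R2.
R4 ← R4 + 31/3·R2.
R3 ← R3 / (6).
R1 ← R1 + 20/19·R3.
R2 ← R2 + 12/19·R3.
R4 ← R4 + 181/19·R3.
R4 ← R4 / (-41/114).
R1 ← R1 + 41/57·R4.
R2 ← R2 + 31/19·R4.
R3 ← R3 − 7/6·R4.
Reading off the reduced rows gives u = -1/2, v = -2/5, w = 1, s = -7/3.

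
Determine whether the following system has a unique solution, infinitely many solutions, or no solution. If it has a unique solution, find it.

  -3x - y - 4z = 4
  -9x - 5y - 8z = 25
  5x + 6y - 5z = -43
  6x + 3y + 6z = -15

no solution

Row-reduce:
R1 ← R1 / (-3).
R2 ← R2 + 9·R1.
R3 ← R3 − 5·R1.
R4 ← R4 − 6·R1.
R2 ← R2 / (-2).
R1 ← R1 − 1/3·R2.
R3 ← R3 − 13/3·R2.
R4 ← R4 − 1·R2.
R3 ← R3 / (-3).
R1 ← R1 − 2·R3.
R2 ← R2 + 2·R3.
Row 4 reduces to 0 = -1/2, a contradiction. The system is inconsistent.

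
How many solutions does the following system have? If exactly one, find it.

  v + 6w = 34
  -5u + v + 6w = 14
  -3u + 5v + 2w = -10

Row-reduce the augmented matrix:
Swap R1 and R2.
R1 ← R1 / (-5).
R3 ← R3 + 3·R1.
R1 ← R1 + 1/5·R2.
R3 ← R3 − 22/5·R2.
R3 ← R3 / (-28).
R2 ← R2 − 6·R3.
Reading off the reduced rows gives u = 4, v = -2, w = 6.

u = 4, v = -2, w = 6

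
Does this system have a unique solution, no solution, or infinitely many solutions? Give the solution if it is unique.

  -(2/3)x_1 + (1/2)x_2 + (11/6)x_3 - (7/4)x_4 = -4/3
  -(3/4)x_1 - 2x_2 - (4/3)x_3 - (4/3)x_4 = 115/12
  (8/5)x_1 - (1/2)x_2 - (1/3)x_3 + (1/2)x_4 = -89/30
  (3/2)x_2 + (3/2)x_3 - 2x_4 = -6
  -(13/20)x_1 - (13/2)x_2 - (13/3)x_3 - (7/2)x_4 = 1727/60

no solution

Row-reduce:
R1 ← R1 / (-2/3).
R2 ← R2 + 3/4·R1.
R3 ← R3 − 8/5·R1.
R5 ← R5 + 13/20·R1.
R2 ← R2 / (-41/16).
R1 ← R1 + 3/4·R2.
R3 ← R3 − 7/10·R2.
R4 ← R4 − 3/2·R2.
R5 ← R5 + 559/80·R2.
R3 ← R3 / (1287/410).
R1 ← R1 + 72/41·R3.
R2 ← R2 − 163/123·R3.
R4 ← R4 + 20/41·R3.
R5 ← R5 − 1287/410·R3.
R4 ← R4 / (-33607/15444).
R1 ← R1 − 200/429·R4.
R2 ← R2 − 14372/11583·R4.
R3 ← R3 + 8675/7722·R4.
Row 5 reduces to 0 = 3, a contradiction. The system is inconsistent.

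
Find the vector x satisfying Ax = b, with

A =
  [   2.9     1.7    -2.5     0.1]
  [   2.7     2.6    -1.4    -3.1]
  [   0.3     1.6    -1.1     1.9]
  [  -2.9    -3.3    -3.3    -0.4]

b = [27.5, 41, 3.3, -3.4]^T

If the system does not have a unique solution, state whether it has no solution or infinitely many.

x_1 = 3, x_2 = 4, x_3 = -5, x_4 = -5

Row-reduce the augmented matrix:
R1 ← R1 / (29/10).
R2 ← R2 − 27/10·R1.
R3 ← R3 − 3/10·R1.
R4 ← R4 + 29/10·R1.
R2 ← R2 / (59/58).
R1 ← R1 − 17/29·R2.
R3 ← R3 − 413/290·R2.
R4 ← R4 + 8/5·R2.
R3 ← R3 / (-107/50).
R1 ← R1 + 412/295·R3.
R2 ← R2 − 269/295·R3.
R4 ← R4 + 6403/1475·R3.
R4 ← R4 / (-1150463/63130).
R1 ← R1 + 14369/6313·R4.
R2 ← R2 + 2708/6313·R4.
R3 ← R3 + 318/107·R4.
Reading off the reduced rows gives x_1 = 3, x_2 = 4, x_3 = -5, x_4 = -5.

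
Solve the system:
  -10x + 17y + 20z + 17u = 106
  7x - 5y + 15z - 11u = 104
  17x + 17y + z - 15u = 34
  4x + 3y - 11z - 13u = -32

Row-reduce the augmented matrix:
R1 ← R1 / (-10).
R2 ← R2 − 7·R1.
R3 ← R3 − 17·R1.
R4 ← R4 − 4·R1.
R2 ← R2 / (69/10).
R1 ← R1 + 17/10·R2.
R3 ← R3 − 459/10·R2.
R4 ← R4 − 49/5·R2.
R3 ← R3 / (-3632/23).
R1 ← R1 − 355/69·R3.
R2 ← R2 − 290/69·R3.
R4 ← R4 + 3049/69·R3.
R4 ← R4 / (-52805/5448).
R1 ← R1 + 6649/5448·R4.
R2 ← R2 − 929/2724·R4.
R3 ← R3 + 91/1816·R4.
Reading off the reduced rows gives x = -2, y = 1, z = 6, u = -3.

x = -2, y = 1, z = 6, u = -3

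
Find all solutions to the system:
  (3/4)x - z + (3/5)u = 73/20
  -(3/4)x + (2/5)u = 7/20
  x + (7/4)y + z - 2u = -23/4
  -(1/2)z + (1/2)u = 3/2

no solution

Row-reduce:
R1 ← R1 / (3/4).
R2 ← R2 + 3/4·R1.
R3 ← R3 − 1·R1.
Swap R2 and R3.
R2 ← R2 / (7/4).
R3 ← R3 / (-1).
R1 ← R1 + 4/3·R3.
R2 ← R2 − 4/3·R3.
R4 ← R4 + 1/2·R3.
Row 4 reduces to 0 = -1/2, a contradiction. The system is inconsistent.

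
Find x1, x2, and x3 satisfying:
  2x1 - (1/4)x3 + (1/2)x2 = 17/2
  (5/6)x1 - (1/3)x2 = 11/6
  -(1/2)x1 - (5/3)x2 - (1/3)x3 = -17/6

Row-reduce the augmented matrix:
R1 ← R1 / (2).
R2 ← R2 − 5/6·R1.
R3 ← R3 + 1/2·R1.
R2 ← R2 / (-13/24).
R1 ← R1 − 1/4·R2.
R3 ← R3 + 37/24·R2.
R3 ← R3 / (-9/13).
R1 ← R1 + 1/13·R3.
R2 ← R2 + 5/26·R3.
Reading off the reduced rows gives x1 = 3, x2 = 2, x3 = -6.

x1 = 3, x2 = 2, x3 = -6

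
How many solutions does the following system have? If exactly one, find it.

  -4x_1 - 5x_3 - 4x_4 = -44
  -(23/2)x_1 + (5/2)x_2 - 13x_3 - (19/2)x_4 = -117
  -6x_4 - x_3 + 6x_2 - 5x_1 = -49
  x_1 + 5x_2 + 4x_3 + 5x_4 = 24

no solution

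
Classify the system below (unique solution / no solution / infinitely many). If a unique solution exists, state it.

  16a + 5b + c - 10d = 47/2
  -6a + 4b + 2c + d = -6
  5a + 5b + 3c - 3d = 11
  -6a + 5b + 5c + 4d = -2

Row-reduce:
R1 ← R1 / (16).
R2 ← R2 + 6·R1.
R3 ← R3 − 5·R1.
R4 ← R4 + 6·R1.
R2 ← R2 / (47/8).
R1 ← R1 − 5/16·R2.
R3 ← R3 − 55/16·R2.
R4 ← R4 − 55/8·R2.
R3 ← R3 / (61/47).
R1 ← R1 + 3/47·R3.
R2 ← R2 − 19/47·R3.
R4 ← R4 − 122/47·R3.
Row 4 reduces to 0 = -1/2, a contradiction. The system is inconsistent.

no solution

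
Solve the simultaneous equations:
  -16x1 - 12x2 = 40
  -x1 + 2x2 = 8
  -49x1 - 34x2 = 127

no solution

Row-reduce:
R1 ← R1 / (-16).
R2 ← R2 + 1·R1.
R3 ← R3 + 49·R1.
R2 ← R2 / (11/4).
R1 ← R1 − 3/4·R2.
R3 ← R3 − 11/4·R2.
Row 3 reduces to 0 = -1, a contradiction. The system is inconsistent.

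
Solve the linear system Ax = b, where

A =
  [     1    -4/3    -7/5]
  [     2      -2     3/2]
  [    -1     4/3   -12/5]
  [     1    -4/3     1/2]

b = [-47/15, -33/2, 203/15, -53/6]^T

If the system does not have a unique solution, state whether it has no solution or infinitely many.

no solution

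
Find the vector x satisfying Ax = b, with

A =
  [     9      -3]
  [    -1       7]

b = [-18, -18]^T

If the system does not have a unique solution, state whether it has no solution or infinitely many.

x_1 = -3, x_2 = -3

From equation 2: x_1 = 18 + 7·x_2.
Substitute into equation 1 and solve: x_2 = -3.
Then x_1 = -3.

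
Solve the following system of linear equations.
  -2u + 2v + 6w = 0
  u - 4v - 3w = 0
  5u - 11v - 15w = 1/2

no solution

Row-reduce:
R1 ← R1 / (-2).
R2 ← R2 − 1·R1.
R3 ← R3 − 5·R1.
R2 ← R2 / (-3).
R1 ← R1 + 1·R2.
R3 ← R3 + 6·R2.
Row 3 reduces to 0 = 1/2, a contradiction. The system is inconsistent.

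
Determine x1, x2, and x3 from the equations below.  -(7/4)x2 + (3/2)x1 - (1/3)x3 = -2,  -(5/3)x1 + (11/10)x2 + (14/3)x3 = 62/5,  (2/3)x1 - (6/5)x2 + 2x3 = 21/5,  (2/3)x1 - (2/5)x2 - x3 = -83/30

x1 = 0, x2 = 2/3, x3 = 5/2

Row-reduce the augmented matrix:
R1 ← R1 / (3/2).
R2 ← R2 + 5/3·R1.
R3 ← R3 − 2/3·R1.
R4 ← R4 − 2/3·R1.
R2 ← R2 / (-38/45).
R1 ← R1 + 7/6·R2.
R3 ← R3 + 19/45·R2.
R4 ← R4 − 17/45·R2.
Swap R3 and R4.
R3 ← R3 / (61/57).
R1 ← R1 + 117/19·R3.
R2 ← R2 + 290/57·R3.
R4 reduces to 0 = 0, so the extra equation is consistent.
Reading off the reduced rows gives x1 = 0, x2 = 2/3, x3 = 5/2.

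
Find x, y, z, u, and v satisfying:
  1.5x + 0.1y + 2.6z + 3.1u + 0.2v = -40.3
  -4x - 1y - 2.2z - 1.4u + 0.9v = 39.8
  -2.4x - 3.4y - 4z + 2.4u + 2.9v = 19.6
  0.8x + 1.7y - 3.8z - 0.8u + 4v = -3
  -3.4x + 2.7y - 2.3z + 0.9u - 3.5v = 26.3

Row-reduce the augmented matrix:
R1 ← R1 / (3/2).
R2 ← R2 + 4·R1.
R3 ← R3 + 12/5·R1.
R4 ← R4 − 4/5·R1.
R5 ← R5 + 17/5·R1.
R2 ← R2 / (-11/15).
R1 ← R1 − 1/15·R2.
R3 ← R3 + 81/25·R2.
R4 ← R4 − 247/150·R2.
R5 ← R5 − 439/150·R2.
R3 ← R3 / (-5707/275).
R1 ← R1 − 119/55·R3.
R2 ← R2 + 71/11·R3.
R4 ← R4 − 2993/550·R3.
R5 ← R5 − 6183/275·R3.
R4 ← R4 / (39607/5707).
R1 ← R1 − 1685/5707·R4.
R2 ← R2 + 12652/5707·R4.
R3 ← R3 − 6319/5707·R4.
R5 ← R5 − 297797/28535·R4.
R5 ← R5 / (-10065891/990175).
R1 ← R1 + 52079/158428·R5.
R2 ← R2 − 405827/396070·R5.
R3 ← R3 + 676823/792140·R5.
R4 ← R4 − 718579/792140·R5.
Reading off the reduced rows gives x = -5, y = -4, z = -5, u = -6, v = -4.

x = -5, y = -4, z = -5, u = -6, v = -4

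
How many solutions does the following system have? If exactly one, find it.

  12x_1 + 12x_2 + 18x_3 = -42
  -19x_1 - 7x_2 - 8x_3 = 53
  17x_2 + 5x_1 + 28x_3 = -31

infinitely many solutions

Row-reduce:
R1 ← R1 / (12).
R2 ← R2 + 19·R1.
R3 ← R3 − 5·R1.
R2 ← R2 / (12).
R1 ← R1 − 1·R2.
R3 ← R3 − 12·R2.
Rank is 2 with 3 unknowns, leaving x_3 free.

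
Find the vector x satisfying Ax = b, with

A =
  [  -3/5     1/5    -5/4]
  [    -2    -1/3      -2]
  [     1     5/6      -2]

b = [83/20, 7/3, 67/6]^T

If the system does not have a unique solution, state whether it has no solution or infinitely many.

x_1 = 1, x_2 = 5, x_3 = -3

Row-reduce the augmented matrix:
R1 ← R1 / (-3/5).
R2 ← R2 + 2·R1.
R3 ← R3 − 1·R1.
R2 ← R2 / (-1).
R1 ← R1 + 1/3·R2.
R3 ← R3 − 7/6·R2.
R3 ← R3 / (-14/9).
R1 ← R1 − 49/36·R3.
R2 ← R2 + 13/6·R3.
Reading off the reduced rows gives x_1 = 1, x_2 = 5, x_3 = -3.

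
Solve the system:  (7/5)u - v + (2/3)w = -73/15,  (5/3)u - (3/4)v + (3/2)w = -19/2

Row-reduce:
R1 ← R1 / (7/5).
R2 ← R2 − 5/3·R1.
R2 ← R2 / (37/84).
R1 ← R1 + 5/7·R2.
Rank is 2 with 3 unknowns, leaving w free.

infinitely many solutions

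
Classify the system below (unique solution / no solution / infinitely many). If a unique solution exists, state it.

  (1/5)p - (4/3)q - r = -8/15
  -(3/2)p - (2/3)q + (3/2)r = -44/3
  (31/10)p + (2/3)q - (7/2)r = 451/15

no solution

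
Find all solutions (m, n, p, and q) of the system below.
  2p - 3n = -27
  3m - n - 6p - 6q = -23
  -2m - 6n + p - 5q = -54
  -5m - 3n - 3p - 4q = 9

m = -6, n = 5, p = -6, q = 6

Row-reduce the augmented matrix:
Swap R1 and R2.
R1 ← R1 / (3).
R3 ← R3 + 2·R1.
R4 ← R4 + 5·R1.
R2 ← R2 / (-3).
R1 ← R1 + 1/3·R2.
R3 ← R3 + 20/3·R2.
R4 ← R4 + 14/3·R2.
R3 ← R3 / (-67/9).
R1 ← R1 + 20/9·R3.
R2 ← R2 + 2/3·R3.
R4 ← R4 + 145/9·R3.
R4 ← R4 / (367/67).
R1 ← R1 − 46/67·R4.
R2 ← R2 − 54/67·R4.
R3 ← R3 − 81/67·R4.
Reading off the reduced rows gives m = -6, n = 5, p = -6, q = 6.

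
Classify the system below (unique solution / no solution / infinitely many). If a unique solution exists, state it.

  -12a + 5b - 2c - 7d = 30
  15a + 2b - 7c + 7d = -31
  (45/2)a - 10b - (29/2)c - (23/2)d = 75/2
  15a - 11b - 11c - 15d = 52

no solution

Row-reduce:
R1 ← R1 / (-12).
R2 ← R2 − 15·R1.
R3 ← R3 − 45/2·R1.
R4 ← R4 − 15·R1.
R2 ← R2 / (33/4).
R1 ← R1 + 5/12·R2.
R3 ← R3 + 5/8·R2.
R4 ← R4 + 19/4·R2.
R3 ← R3 / (-626/33).
R1 ← R1 + 31/99·R3.
R2 ← R2 + 38/33·R3.
R4 ← R4 + 626/33·R3.
Row 4 reduces to 0 = -1, a contradiction. The system is inconsistent.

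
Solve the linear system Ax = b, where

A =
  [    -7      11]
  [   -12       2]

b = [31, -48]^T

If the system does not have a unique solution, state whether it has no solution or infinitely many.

Row-reduce the augmented matrix:
R1 ← R1 / (-7).
R2 ← R2 + 12·R1.
R2 ← R2 / (-118/7).
R1 ← R1 + 11/7·R2.
Reading off the reduced rows gives x_1 = 5, x_2 = 6.

x_1 = 5, x_2 = 6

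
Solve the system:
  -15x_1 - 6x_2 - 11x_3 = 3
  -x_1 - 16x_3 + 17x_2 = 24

infinitely many solutions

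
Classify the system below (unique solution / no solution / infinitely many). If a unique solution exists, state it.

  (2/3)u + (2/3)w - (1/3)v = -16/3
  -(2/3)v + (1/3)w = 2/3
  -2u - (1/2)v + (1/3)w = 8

Row-reduce the augmented matrix:
R1 ← R1 / (2/3).
R3 ← R3 + 2·R1.
R2 ← R2 / (-2/3).
R1 ← R1 + 1/2·R2.
R3 ← R3 + 3/2·R2.
R3 ← R3 / (19/12).
R1 ← R1 − 3/4·R3.
R2 ← R2 + 1/2·R3.
Reading off the reduced rows gives u = -4, v = -4, w = -6.

u = -4, v = -4, w = -6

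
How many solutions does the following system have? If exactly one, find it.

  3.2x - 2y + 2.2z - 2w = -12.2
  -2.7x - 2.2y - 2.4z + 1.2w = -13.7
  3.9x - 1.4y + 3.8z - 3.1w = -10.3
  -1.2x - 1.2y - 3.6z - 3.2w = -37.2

x = 1, y = 5, z = 3, w = 6

Row-reduce the augmented matrix:
R1 ← R1 / (16/5).
R2 ← R2 + 27/10·R1.
R3 ← R3 − 39/10·R1.
R4 ← R4 + 6/5·R1.
R2 ← R2 / (-311/80).
R1 ← R1 + 5/8·R2.
R3 ← R3 − 83/80·R2.
R4 ← R4 + 39/20·R2.
R3 ← R3 / (1514/1555).
R1 ← R1 − 241/311·R3.
R2 ← R2 − 87/622·R3.
R4 ← R4 + 3891/1555·R3.
R4 ← R4 / (-86941/15140).
R1 ← R1 − 255/3028·R4.
R2 ← R2 − 1449/6056·R4.
R3 ← R3 + 2465/3028·R4.
Reading off the reduced rows gives x = 1, y = 5, z = 3, w = 6.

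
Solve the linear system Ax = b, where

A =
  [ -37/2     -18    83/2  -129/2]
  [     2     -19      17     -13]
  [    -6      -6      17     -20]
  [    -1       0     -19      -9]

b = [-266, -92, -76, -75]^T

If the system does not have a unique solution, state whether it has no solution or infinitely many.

Row-reduce:
R1 ← R1 / (-37/2).
R2 ← R2 − 2·R1.
R3 ← R3 + 6·R1.
R4 ← R4 + 1·R1.
R2 ← R2 / (-775/37).
R1 ← R1 − 36/37·R2.
R3 ← R3 + 6/37·R2.
R4 ← R4 − 36/37·R2.
R3 ← R3 / (523/155).
R1 ← R1 + 193/155·R3.
R2 ← R2 + 159/155·R3.
R4 ← R4 + 3138/155·R3.
Row 4 reduces to 0 = 1, a contradiction. The system is inconsistent.

no solution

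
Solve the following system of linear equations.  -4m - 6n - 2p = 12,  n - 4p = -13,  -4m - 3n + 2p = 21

Row-reduce the augmented matrix:
R1 ← R1 / (-4).
R3 ← R3 + 4·R1.
R1 ← R1 − 3/2·R2.
R3 ← R3 − 3·R2.
R3 ← R3 / (16).
R1 ← R1 − 13/2·R3.
R2 ← R2 + 4·R3.
Reading off the reduced rows gives m = -3, n = -1, p = 3.

m = -3, n = -1, p = 3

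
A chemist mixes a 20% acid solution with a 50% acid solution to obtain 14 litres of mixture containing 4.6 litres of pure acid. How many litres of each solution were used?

Let a = litres of solution A, b = litres of solution B.
  a + b = 14
  (1/5)a + (1/2)b = 23/5
From equation 1: a = 14 − b.
Substitute into equation 2 and solve: b = 6.
Then a = 8.

litres of solution A: 8, litres of solution B: 6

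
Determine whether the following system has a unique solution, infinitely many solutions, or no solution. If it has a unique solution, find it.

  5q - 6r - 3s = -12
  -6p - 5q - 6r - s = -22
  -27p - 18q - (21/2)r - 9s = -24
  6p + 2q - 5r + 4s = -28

Row-reduce:
Swap R1 and R2.
R1 ← R1 / (-6).
R3 ← R3 + 27·R1.
R4 ← R4 − 6·R1.
R2 ← R2 / (5).
R1 ← R1 − 5/6·R2.
R3 ← R3 − 9/2·R2.
R4 ← R4 + 3·R2.
R3 ← R3 / (219/10).
R1 ← R1 − 2·R3.
R2 ← R2 + 6/5·R3.
R4 ← R4 + 73/5·R3.
Rank is 3 with 4 unknowns, leaving s free.

infinitely many solutions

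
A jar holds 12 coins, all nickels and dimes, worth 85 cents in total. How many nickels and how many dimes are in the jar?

nickels: 7, dimes: 5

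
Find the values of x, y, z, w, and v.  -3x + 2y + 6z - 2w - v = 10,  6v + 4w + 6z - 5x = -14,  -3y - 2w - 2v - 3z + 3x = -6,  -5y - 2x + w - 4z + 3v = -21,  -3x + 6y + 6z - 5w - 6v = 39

Row-reduce the augmented matrix:
R1 ← R1 / (-3).
R2 ← R2 + 5·R1.
R3 ← R3 − 3·R1.
R4 ← R4 + 2·R1.
R5 ← R5 + 3·R1.
R2 ← R2 / (-10/3).
R1 ← R1 + 2/3·R2.
R3 ← R3 + 1·R2.
R4 ← R4 + 19/3·R2.
R5 ← R5 − 4·R2.
R3 ← R3 / (21/5).
R1 ← R1 + 6/5·R3.
R2 ← R2 − 6/5·R3.
R4 ← R4 + 2/5·R3.
R5 ← R5 + 24/5·R3.
R4 ← R4 / (-256/21).
R1 ← R1 + 18/7·R4.
R2 ← R2 + 3/7·R4.
R3 ← R3 + 31/21·R4.
R5 ← R5 + 9/7·R4.
R5 ← R5 / (-335/512).
R1 ← R1 + 79/256·R5.
R2 ← R2 + 197/512·R5.
R3 ← R3 − 61/512·R5.
R4 ← R4 − 479/512·R5.
Reading off the reduced rows gives x = -2, y = 2, z = 0, w = 3, v = -6.

x = -2, y = 2, z = 0, w = 3, v = -6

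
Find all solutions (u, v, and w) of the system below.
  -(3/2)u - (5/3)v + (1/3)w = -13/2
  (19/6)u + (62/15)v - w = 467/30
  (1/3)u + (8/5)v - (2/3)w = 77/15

infinitely many solutions

Row-reduce:
R1 ← R1 / (-3/2).
R2 ← R2 − 19/6·R1.
R3 ← R3 − 1/3·R1.
R2 ← R2 / (83/135).
R1 ← R1 − 10/9·R2.
R3 ← R3 − 166/135·R2.
Rank is 2 with 3 unknowns, leaving w free.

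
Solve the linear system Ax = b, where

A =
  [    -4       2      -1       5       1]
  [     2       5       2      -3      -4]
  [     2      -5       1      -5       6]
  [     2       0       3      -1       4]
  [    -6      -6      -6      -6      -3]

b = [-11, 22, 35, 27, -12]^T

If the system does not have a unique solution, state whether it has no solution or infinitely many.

x_1 = 0, x_2 = 6, x_3 = -1, x_4 = -6, x_5 = 6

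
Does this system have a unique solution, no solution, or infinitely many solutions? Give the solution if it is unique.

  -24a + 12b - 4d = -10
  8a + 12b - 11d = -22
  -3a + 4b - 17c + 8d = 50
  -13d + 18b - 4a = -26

Row-reduce:
R1 ← R1 / (-24).
R2 ← R2 − 8·R1.
R3 ← R3 + 3·R1.
R4 ← R4 + 4·R1.
R2 ← R2 / (16).
R1 ← R1 + 1/2·R2.
R3 ← R3 − 5/2·R2.
R4 ← R4 − 16·R2.
R3 ← R3 / (-17).
Row 4 reduces to 0 = 1, a contradiction. The system is inconsistent.

no solution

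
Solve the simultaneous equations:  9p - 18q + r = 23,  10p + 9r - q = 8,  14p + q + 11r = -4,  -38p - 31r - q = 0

p = -4, q = -3, r = 5

Row-reduce the augmented matrix:
R1 ← R1 / (9).
R2 ← R2 − 10·R1.
R3 ← R3 − 14·R1.
R4 ← R4 + 38·R1.
R2 ← R2 / (19).
R1 ← R1 + 2·R2.
R3 ← R3 − 29·R2.
R4 ← R4 + 77·R2.
R3 ← R3 / (-148/57).
R1 ← R1 − 161/171·R3.
R2 ← R2 − 71/171·R3.
R4 ← R4 − 296/57·R3.
R4 reduces to 0 = 0, so the extra equation is consistent.
Reading off the reduced rows gives p = -4, q = -3, r = 5.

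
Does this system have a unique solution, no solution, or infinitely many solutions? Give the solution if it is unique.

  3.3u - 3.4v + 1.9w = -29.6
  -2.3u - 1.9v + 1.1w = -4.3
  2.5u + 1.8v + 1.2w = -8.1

u = -3, v = 3, w = -5

Row-reduce the augmented matrix:
R1 ← R1 / (33/10).
R2 ← R2 + 23/10·R1.
R3 ← R3 − 5/2·R1.
R2 ← R2 / (-1409/330).
R1 ← R1 + 34/33·R2.
R3 ← R3 − 722/165·R2.
R3 ← R3 / (31633/14090).
R1 ← R1 + 13/1409·R3.
R2 ← R2 + 800/1409·R3.
Reading off the reduced rows gives u = -3, v = 3, w = -5.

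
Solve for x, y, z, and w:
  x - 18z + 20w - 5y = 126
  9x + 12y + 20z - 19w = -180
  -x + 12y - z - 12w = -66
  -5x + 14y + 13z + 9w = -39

x = -3, y = -3, z = -3, w = 3

Row-reduce the augmented matrix:
R2 ← R2 − 9·R1.
R3 ← R3 + 1·R1.
R4 ← R4 + 5·R1.
R2 ← R2 / (57).
R1 ← R1 + 5·R2.
R3 ← R3 − 7·R2.
R4 ← R4 + 11·R2.
R3 ← R3 / (-2357/57).
R1 ← R1 + 116/57·R3.
R2 ← R2 − 182/57·R3.
R4 ← R4 + 2387/57·R3.
R4 ← R4 / (88965/2357).
R1 ← R1 − 2233/2357·R4.
R2 ← R2 + 2325/2357·R4.
R3 ← R3 + 1849/2357·R4.
Reading off the reduced rows gives x = -3, y = -3, z = -3, w = 3.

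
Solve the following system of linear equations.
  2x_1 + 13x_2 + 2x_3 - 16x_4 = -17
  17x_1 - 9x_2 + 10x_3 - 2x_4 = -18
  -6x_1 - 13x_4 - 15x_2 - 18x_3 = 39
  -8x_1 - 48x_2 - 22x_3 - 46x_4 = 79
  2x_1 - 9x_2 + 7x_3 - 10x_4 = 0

no solution

Row-reduce:
R1 ← R1 / (2).
R2 ← R2 − 17·R1.
R3 ← R3 + 6·R1.
R4 ← R4 + 8·R1.
R5 ← R5 − 2·R1.
R2 ← R2 / (-239/2).
R1 ← R1 − 13/2·R2.
R3 ← R3 − 24·R2.
R4 ← R4 − 4·R2.
R5 ← R5 + 22·R2.
R3 ← R3 / (-3204/239).
R1 ← R1 − 148/239·R3.
R2 ← R2 − 14/239·R3.
R4 ← R4 + 3402/239·R3.
R5 ← R5 − 1503/239·R3.
R4 ← R4 / (-12339/178).
R1 ← R1 + 1831/801·R4.
R2 ← R2 + 2035/1602·R4.
R3 ← R3 − 8147/3204·R4.
R5 ← R5 + 12339/356·R4.
Row 5 reduces to 0 = -1/2, a contradiction. The system is inconsistent.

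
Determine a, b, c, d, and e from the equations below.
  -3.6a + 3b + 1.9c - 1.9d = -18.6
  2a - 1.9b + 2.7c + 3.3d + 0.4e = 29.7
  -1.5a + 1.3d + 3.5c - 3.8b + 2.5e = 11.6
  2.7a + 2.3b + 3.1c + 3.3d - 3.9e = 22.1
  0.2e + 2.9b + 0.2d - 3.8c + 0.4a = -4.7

a = 6, b = 1, c = 3, d = 3, e = 4

Row-reduce the augmented matrix:
R1 ← R1 / (-18/5).
R2 ← R2 − 2·R1.
R3 ← R3 + 3/2·R1.
R4 ← R4 − 27/10·R1.
R5 ← R5 − 2/5·R1.
R2 ← R2 / (-7/30).
R1 ← R1 + 5/6·R2.
R3 ← R3 + 101/20·R2.
R4 ← R4 − 91/20·R2.
R5 ← R5 − 97/30·R2.
R3 ← R3 / (-66001/840).
R1 ← R1 + 1171/84·R3.
R2 ← R2 + 338/21·R3.
R4 ← R4 − 9331/120·R3.
R5 ← R5 − 2035/42·R3.
R4 ← R4 / (-23834/66001).
R1 ← R1 − 50112/66001·R4.
R2 ← R2 + 492/5077·R4.
R3 ← R3 − 39047/66001·R4.
R5 ← R5 − 800412/330005·R4.
R5 ← R5 / (-3809161/297925).
R1 ← R1 + 294811/59585·R5.
R2 ← R2 − 8078/59585·R5.
R3 ← R3 + 418877/119170·R5.
R4 ← R4 − 723811/119170·R5.
Reading off the reduced rows gives a = 6, b = 1, c = 3, d = 3, e = 4.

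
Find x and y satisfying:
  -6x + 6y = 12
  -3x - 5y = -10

Row-reduce the augmented matrix:
R1 ← R1 / (-6).
R2 ← R2 + 3·R1.
R2 ← R2 / (-8).
R1 ← R1 + 1·R2.
Reading off the reduced rows gives x = 0, y = 2.

x = 0, y = 2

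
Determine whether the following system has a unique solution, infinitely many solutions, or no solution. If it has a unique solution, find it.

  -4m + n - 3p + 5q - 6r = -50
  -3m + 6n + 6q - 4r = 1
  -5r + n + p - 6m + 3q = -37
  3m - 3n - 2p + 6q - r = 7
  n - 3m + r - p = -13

m = 5, n = 3, p = 6, q = 3, r = 5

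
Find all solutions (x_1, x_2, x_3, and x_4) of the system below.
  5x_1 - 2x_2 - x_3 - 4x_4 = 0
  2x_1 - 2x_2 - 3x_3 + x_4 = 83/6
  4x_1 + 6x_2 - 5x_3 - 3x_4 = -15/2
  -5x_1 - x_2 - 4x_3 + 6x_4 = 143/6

Row-reduce the augmented matrix:
R1 ← R1 / (5).
R2 ← R2 − 2·R1.
R3 ← R3 − 4·R1.
R4 ← R4 + 5·R1.
R2 ← R2 / (-6/5).
R1 ← R1 + 2/5·R2.
R3 ← R3 − 38/5·R2.
R4 ← R4 + 3·R2.
R3 ← R3 / (-62/3).
R1 ← R1 − 2/3·R3.
R2 ← R2 − 13/6·R3.
R4 ← R4 − 3/2·R3.
R4 ← R4 / (-102/31).
R1 ← R1 + 35/31·R4.
R2 ← R2 + 13/31·R4.
R3 ← R3 + 25/31·R4.
Reading off the reduced rows gives x_1 = -1/3, x_2 = -5/2, x_3 = -8/3, x_4 = 3/2.

x_1 = -1/3, x_2 = -5/2, x_3 = -8/3, x_4 = 3/2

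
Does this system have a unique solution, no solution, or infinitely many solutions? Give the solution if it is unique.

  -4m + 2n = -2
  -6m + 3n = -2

no solution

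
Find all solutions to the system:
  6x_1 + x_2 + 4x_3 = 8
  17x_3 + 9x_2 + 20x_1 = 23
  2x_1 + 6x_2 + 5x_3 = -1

infinitely many solutions

Row-reduce:
R1 ← R1 / (6).
R2 ← R2 − 20·R1.
R3 ← R3 − 2·R1.
R2 ← R2 / (17/3).
R1 ← R1 − 1/6·R2.
R3 ← R3 − 17/3·R2.
Rank is 2 with 3 unknowns, leaving x_3 free.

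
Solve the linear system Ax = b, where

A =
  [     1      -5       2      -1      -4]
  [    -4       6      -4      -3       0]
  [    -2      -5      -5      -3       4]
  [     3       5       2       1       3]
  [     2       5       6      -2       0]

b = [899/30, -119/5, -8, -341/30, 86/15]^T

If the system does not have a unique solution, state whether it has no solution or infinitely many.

Row-reduce the augmented matrix:
R2 ← R2 + 4·R1.
R3 ← R3 + 2·R1.
R4 ← R4 − 3·R1.
R5 ← R5 − 2·R1.
R2 ← R2 / (-14).
R1 ← R1 + 5·R2.
R3 ← R3 + 15·R2.
R4 ← R4 − 20·R2.
R5 ← R5 − 15·R2.
R3 ← R3 / (-37/7).
R1 ← R1 − 4/7·R3.
R2 ← R2 + 2/7·R3.
R4 ← R4 − 12/7·R3.
R5 ← R5 − 44/7·R3.
R4 ← R4 / (-192/37).
R1 ← R1 − 131/74·R4.
R2 ← R2 − 27/74·R4.
R3 ← R3 + 35/74·R4.
R5 ← R5 + 335/74·R4.
R5 ← R5 / (3695/384).
R1 ← R1 − 733/384·R5.
R2 ← R2 − 23/128·R5.
R3 ← R3 + 829/384·R5.
R4 ← R4 − 133/192·R5.
Reading off the reduced rows gives x_1 = 5/2, x_2 = -11/5, x_3 = 7/5, x_4 = -5/3, x_5 = -3.

x_1 = 5/2, x_2 = -11/5, x_3 = 7/5, x_4 = -5/3, x_5 = -3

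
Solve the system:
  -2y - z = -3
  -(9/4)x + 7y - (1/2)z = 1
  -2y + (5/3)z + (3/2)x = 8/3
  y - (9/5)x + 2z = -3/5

no solution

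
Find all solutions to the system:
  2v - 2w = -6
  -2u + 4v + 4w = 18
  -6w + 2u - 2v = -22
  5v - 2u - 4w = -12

no solution

Row-reduce:
Swap R1 and R2.
R1 ← R1 / (-2).
R3 ← R3 − 2·R1.
R4 ← R4 + 2·R1.
R2 ← R2 / (2).
R1 ← R1 + 2·R2.
R3 ← R3 − 2·R2.
R4 ← R4 − 1·R2.
Swap R3 and R4.
R3 ← R3 / (-7).
R1 ← R1 + 4·R3.
R2 ← R2 + 1·R3.
Row 4 reduces to 0 = 2, a contradiction. The system is inconsistent.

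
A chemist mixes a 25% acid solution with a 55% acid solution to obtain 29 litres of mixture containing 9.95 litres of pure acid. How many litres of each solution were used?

litres of solution A: 20, litres of solution B: 9

Let a = litres of solution A, b = litres of solution B.
  a + b = 29
  (1/4)a + (11/20)b = 199/20
From equation 1: a = 29 − b.
Substitute into equation 2 and solve: b = 9.
Then a = 20.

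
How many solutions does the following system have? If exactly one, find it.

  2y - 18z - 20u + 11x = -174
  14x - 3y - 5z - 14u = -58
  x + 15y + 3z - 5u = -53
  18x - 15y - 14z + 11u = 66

Row-reduce the augmented matrix:
R1 ← R1 / (11).
R2 ← R2 − 14·R1.
R3 ← R3 − 1·R1.
R4 ← R4 − 18·R1.
R2 ← R2 / (-61/11).
R1 ← R1 − 2/11·R2.
R3 ← R3 − 163/11·R2.
R4 ← R4 + 201/11·R2.
R3 ← R3 / (3202/61).
R1 ← R1 + 64/61·R3.
R2 ← R2 + 197/61·R3.
R4 ← R4 + 2657/61·R3.
R4 ← R4 / (92031/3202).
R1 ← R1 + 1432/1601·R4.
R2 ← R2 + 1211/3202·R4.
R3 ← R3 − 1673/3202·R4.
Reading off the reduced rows gives x = 2, y = -3, z = 5, u = 5.

x = 2, y = -3, z = 5, u = 5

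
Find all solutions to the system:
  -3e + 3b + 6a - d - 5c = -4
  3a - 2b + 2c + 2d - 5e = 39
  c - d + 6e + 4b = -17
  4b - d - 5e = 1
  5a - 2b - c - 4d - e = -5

a = 3, b = -1, c = 4, d = 5, e = -2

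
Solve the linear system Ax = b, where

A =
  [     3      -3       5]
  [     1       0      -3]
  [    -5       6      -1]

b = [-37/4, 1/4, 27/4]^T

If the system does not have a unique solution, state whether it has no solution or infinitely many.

Row-reduce the augmented matrix:
R1 ← R1 / (3).
R2 ← R2 − 1·R1.
R3 ← R3 + 5·R1.
R1 ← R1 + 1·R2.
R3 ← R3 − 1·R2.
R3 ← R3 / (12).
R1 ← R1 + 3·R3.
R2 ← R2 + 14/3·R3.
Reading off the reduced rows gives x_1 = -11/4, x_2 = -4/3, x_3 = -1.

x_1 = -11/4, x_2 = -4/3, x_3 = -1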